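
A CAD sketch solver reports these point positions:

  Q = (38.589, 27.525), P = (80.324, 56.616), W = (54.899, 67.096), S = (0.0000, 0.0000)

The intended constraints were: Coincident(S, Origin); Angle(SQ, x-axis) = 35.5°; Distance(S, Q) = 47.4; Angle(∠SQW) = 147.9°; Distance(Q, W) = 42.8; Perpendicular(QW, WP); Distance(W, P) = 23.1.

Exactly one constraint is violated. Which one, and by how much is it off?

Distance(W, P) = 23.1 — off by 4.40.

S = (0.00, 0.00) ✓; SQ at 35.50° ✓; |SQ| = 47.40 ✓; ∠SQW = 147.9° ✓; |QW| = 42.80 ✓; ∠(QW, WP) = 90.00° ✓; |WP| = 27.50 ✗.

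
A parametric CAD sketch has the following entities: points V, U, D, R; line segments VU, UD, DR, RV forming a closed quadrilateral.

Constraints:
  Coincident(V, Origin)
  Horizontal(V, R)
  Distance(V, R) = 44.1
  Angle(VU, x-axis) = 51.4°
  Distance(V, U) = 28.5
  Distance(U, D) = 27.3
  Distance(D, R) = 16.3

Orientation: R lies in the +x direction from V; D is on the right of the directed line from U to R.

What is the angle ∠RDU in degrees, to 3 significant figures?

102°

V is at the origin; V and R share the same y with |VR| = 44.1 and R in +x, so R = (44.1, 0). VU runs at 51.4° with |VU| = 28.5, so U = (17.8, 22.3). D is determined by |UD| = 27.3 and |DR| = 16.3 together: it lies at the intersection of circle(U, 27.3) and circle(R, 16.3). With |UR| = 34.5, the foot of the radical line on UR is 24.2 from U and the perpendicular offset is √(27.3² − 24.2²) = 12.6. Taking the right-of-UR solution: D = (28.1, -3.01).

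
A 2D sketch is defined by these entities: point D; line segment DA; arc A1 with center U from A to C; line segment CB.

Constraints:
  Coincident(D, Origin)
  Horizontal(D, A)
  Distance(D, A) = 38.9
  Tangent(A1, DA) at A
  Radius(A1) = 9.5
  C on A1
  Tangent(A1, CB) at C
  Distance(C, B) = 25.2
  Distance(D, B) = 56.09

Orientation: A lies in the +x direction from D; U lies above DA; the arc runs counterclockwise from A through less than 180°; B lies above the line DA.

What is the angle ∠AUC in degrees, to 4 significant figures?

102.1°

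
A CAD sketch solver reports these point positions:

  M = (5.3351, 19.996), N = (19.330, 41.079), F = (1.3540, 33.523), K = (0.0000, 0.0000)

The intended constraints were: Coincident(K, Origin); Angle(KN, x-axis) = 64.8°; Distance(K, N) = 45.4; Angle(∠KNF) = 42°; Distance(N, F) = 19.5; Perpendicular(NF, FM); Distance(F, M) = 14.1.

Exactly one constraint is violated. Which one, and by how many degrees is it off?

Perpendicular(NF, FM) — off by 6.40°.

K = (0.00, 0.00) ✓; KN at 64.80° ✓; |KN| = 45.40 ✓; ∠KNF = 42.00° ✓; |NF| = 19.50 ✓; ∠(NF, FM) = 83.60° ✗; |FM| = 14.10 ✓.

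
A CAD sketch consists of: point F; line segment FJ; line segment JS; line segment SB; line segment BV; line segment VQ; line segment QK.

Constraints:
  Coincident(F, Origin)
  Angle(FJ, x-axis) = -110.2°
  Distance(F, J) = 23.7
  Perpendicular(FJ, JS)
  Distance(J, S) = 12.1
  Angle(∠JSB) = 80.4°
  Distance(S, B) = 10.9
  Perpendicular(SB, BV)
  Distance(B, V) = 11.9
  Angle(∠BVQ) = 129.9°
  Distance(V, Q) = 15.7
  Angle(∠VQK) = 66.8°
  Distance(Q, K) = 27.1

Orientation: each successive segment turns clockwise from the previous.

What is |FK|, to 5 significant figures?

36.344

F is at the origin; FJ runs at -110.2° with length 23.7, so J = (-8.1836, -22.242). FJ ⟂ JS, so JS runs at 159.80°; with |JS| = 12.1, S = (-19.539, -18.064). ∠JSB = 80.4° gives SB at 60.200° from the x-axis; with |SB| = 10.9, B = (-14.122, -8.6055). SB is perpendicular to BV, so BV runs at -29.800°; with |BV| = 11.9, V = (-3.7959, -14.520). ∠BVQ = 129.9° gives VQ at -79.900° from the x-axis; with |VQ| = 15.7, Q = (-1.0427, -29.976). ∠VQK = 66.8° gives QK at 166.90° from the x-axis; with |QK| = 27.1, K = (-27.437, -23.834). Then |FK| = |K − F| = 36.344.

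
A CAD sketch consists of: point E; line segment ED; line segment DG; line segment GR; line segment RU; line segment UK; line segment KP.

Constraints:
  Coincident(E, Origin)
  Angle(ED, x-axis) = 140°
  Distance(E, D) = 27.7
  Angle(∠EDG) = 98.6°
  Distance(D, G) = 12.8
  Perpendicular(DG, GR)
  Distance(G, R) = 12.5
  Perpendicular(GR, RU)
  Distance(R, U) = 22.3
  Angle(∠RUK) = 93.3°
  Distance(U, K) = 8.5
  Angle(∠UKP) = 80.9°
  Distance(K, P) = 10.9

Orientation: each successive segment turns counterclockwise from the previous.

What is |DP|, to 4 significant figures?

5.187

E is at the origin; ED runs at 140.0° with length 27.7, so D = (-21.22, 17.81). ∠EDG = 98.6° gives DG at -138.6° from the x-axis; with |DG| = 12.8, G = (-30.82, 9.340). DG ⟂ GR, so GR runs at -48.60°; with |GR| = 12.5, R = (-22.55, -0.03596). GR ⟂ RU, so RU runs at 41.40°; with |RU| = 22.3, U = (-5.827, 14.71). ∠RUK = 93.3° gives UK at 128.1° from the x-axis; with |UK| = 8.5, K = (-11.07, 21.40). ∠UKP = 80.9° gives KP at -132.8° from the x-axis; with |KP| = 10.9, P = (-18.48, 13.40). Then |DP| = |P − D| = 5.187.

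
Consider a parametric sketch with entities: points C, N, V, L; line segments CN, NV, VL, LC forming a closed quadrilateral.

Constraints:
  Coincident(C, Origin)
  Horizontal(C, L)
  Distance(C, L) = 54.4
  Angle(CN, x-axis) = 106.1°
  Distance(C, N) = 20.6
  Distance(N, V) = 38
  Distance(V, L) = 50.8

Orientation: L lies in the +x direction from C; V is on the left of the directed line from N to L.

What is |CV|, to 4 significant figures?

48.78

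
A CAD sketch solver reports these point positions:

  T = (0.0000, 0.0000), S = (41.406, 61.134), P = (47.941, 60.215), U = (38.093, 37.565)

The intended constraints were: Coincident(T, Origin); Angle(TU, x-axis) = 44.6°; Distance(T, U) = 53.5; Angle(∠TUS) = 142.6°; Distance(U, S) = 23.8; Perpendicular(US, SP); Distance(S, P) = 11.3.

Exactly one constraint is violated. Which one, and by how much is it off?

Distance(S, P) = 11.3 — off by 4.70.

T = (0.00, 0.00) ✓; TU at 44.60° ✓; |TU| = 53.50 ✓; ∠TUS = 142.6° ✓; |US| = 23.80 ✓; ∠(US, SP) = 90.00° ✓; |SP| = 6.599 ✗.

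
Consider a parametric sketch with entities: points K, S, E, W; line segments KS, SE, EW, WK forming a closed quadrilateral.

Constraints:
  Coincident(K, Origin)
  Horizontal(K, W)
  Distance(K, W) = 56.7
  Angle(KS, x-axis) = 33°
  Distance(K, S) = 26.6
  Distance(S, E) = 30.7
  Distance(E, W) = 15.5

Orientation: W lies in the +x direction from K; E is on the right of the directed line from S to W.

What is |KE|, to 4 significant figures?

44.06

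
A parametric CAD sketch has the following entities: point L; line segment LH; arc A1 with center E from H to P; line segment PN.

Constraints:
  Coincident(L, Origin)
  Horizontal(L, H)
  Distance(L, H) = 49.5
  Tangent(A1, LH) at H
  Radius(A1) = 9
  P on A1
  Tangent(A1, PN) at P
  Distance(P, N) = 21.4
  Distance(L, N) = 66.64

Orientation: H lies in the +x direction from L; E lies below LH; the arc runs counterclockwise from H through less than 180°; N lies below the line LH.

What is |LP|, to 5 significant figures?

46.285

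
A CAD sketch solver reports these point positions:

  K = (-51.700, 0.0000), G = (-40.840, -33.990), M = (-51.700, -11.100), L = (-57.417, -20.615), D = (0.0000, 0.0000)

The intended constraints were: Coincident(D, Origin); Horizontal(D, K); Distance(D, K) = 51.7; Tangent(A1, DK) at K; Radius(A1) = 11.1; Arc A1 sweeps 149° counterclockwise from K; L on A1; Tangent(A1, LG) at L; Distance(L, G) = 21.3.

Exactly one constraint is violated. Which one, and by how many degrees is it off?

Tangent(A1, LG) at L — off by 7.90°.

D = (0.00, 0.00) ✓; D.y = 0.00, K.y = 0.00 ✓; |DK| = 51.70 ✓; ∠(MK, KD) = 90.00° ✓; |MK| = 11.10 ✓; bearing(M→L) − bearing(M→K) = 149.0° ✓; |ML| = 11.10 ✓; ∠(ML, LG) = 97.90° ✗; |LG| = 21.30 ✓.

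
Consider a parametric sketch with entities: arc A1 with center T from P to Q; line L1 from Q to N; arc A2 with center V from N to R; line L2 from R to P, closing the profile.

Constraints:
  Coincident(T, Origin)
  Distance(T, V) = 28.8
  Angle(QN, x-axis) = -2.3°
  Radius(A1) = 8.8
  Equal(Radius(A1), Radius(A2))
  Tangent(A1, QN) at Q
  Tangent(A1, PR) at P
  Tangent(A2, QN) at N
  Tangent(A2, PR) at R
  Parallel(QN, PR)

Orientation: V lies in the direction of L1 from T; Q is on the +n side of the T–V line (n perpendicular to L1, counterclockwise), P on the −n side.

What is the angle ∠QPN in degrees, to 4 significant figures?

58.57°

The slot axis is L1's direction at -2.3°, so u = (cos -2.3°, sin -2.3°) = (0.9992, -0.04013) and n = (−sin -2.3°, cos -2.3°) = (0.04013, 0.9992). T is at the origin and V lies 28.8 along u from T, so V = 28.8·u = (28.78, -1.156). Tangency of A1 to both parallel lines with radius 8.8 puts Q and P at T ± 8.8·n: Q = (0.3532, 8.793), P = (-0.3532, -8.793). Equal radii place N and R the same way about V: N = V + 8.8·n = (29.13, 7.637), R = V − 8.8·n = (28.42, -9.949). Then cos ∠QPN = PQ·PN / (|PQ||PN|), giving 58.57°.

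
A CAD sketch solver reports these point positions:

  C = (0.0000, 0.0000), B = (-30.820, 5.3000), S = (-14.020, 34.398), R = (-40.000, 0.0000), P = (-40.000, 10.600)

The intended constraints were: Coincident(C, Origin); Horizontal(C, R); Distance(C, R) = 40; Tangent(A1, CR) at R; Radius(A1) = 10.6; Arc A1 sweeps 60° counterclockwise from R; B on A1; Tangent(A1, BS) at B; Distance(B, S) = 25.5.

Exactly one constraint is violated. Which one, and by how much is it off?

Distance(B, S) = 25.5 — off by 8.10.

C = (0.00, 0.00) ✓; C.y = 0.00, R.y = 0.00 ✓; |CR| = 40.00 ✓; ∠(PR, RC) = 90.00° ✓; |PR| = 10.60 ✓; bearing(P→B) − bearing(P→R) = 60.00° ✓; |PB| = 10.60 ✓; ∠(PB, BS) = 90.00° ✓; |BS| = 33.60 ✗.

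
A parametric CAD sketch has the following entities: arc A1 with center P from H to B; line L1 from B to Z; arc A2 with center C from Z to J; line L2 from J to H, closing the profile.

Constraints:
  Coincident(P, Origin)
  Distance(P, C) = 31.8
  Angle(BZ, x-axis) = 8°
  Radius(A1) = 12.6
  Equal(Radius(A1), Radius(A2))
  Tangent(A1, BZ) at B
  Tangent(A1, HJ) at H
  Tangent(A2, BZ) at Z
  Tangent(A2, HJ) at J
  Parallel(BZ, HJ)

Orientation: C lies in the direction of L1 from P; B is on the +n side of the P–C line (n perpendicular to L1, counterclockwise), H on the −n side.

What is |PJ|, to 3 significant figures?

34.2

Tangency of A1 to both parallel lines with radius 12.6 puts B and H at P ± 12.6·n: B = (-1.75, 12.5), H = (1.75, -12.5). Equal radii place Z and J the same way about C: Z = C + 12.6·n = (29.7, 16.9), J = C − 12.6·n = (33.2, -8.05). Then |PJ| = |J − P| = 34.2.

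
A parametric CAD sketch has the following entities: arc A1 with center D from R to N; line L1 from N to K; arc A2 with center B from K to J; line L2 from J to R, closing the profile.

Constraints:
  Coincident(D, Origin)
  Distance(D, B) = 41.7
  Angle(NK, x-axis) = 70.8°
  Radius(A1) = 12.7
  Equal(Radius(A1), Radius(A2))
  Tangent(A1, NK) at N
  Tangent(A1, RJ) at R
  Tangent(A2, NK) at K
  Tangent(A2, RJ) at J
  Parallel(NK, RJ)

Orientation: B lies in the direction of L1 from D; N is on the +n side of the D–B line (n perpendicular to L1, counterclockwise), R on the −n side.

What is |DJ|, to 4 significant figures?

43.59

Tangency of A1 to both parallel lines with radius 12.7 puts N and R at D ± 12.7·n: N = (-11.99, 4.177), R = (11.99, -4.177). Equal radii place K and J the same way about B: K = B + 12.7·n = (1.720, 43.56), J = B − 12.7·n = (25.71, 35.20). Then |DJ| = |J − D| = 43.59.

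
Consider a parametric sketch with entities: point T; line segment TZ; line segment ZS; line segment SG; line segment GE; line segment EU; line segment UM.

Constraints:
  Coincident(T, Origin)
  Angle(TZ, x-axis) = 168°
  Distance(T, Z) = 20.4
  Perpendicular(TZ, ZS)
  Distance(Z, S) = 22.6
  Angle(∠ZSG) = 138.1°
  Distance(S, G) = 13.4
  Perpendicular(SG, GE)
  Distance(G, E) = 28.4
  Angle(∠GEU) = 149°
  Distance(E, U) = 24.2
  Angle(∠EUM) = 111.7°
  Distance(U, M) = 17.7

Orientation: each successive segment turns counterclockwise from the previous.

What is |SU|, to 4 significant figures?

49.15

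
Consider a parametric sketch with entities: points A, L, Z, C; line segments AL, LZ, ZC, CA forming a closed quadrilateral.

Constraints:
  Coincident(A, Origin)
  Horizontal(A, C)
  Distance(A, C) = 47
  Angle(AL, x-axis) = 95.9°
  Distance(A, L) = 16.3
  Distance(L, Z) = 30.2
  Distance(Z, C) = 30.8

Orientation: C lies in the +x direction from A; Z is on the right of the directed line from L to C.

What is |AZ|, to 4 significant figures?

18.65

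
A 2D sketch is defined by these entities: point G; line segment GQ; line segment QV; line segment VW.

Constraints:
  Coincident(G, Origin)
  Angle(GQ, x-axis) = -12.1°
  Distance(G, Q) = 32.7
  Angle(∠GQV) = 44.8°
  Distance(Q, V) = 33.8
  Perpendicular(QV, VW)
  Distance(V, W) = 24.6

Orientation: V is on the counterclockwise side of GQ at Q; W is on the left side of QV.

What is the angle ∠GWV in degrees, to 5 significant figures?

81.634°

G is at the origin; GQ runs at -12.1° with length 32.7, so Q = 32.7·(cos -12.1°, sin -12.1°) = (31.974, -6.8545). ∠GQV = 44.8°, so QV runs at -12.1° + (180° − 44.8°) = 123.10° from the x-axis; with |QV| = 33.8, V = Q + 33.8·(cos 123.10°, sin 123.10°) = (13.515, 21.460). QV is perpendicular to VW; with |VW| = 24.6 on the left of QV, W = V + 24.6·(-0.83772, -0.54610) = (-7.0926, 8.0263). Then cos ∠GWV = WG·WV / (|WG||WV|), giving 81.634°.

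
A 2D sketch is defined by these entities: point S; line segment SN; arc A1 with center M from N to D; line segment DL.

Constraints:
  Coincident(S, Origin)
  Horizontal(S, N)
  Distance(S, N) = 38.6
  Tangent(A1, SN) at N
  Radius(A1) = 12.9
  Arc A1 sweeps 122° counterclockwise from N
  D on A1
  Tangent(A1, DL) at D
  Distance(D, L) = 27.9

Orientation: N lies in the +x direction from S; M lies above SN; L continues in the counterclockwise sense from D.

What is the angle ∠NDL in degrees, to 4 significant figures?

119.0°

S is at the origin; SN is horizontal with |SN| = 38.6 and N on the +x side, so N = (38.60, 0.000). The tangent condition forces MN to be normal to SN, so M = N + (0, 12.9) = (38.60, 12.90). On A1, N sits at bearing -90° from M; a 122° counterclockwise sweep puts D at bearing 32°, so D = M + 12.9·(cos 32°, sin 32°) = (49.54, 19.74). Tangency of A1 to DL means the radius MD is perpendicular to DL, so DL runs along (−sin 32°, cos 32°); with |DL| = 27.9, L = (34.76, 43.40). Then cos ∠NDL = DN·DL / (|DN||DL|), giving 119.0°.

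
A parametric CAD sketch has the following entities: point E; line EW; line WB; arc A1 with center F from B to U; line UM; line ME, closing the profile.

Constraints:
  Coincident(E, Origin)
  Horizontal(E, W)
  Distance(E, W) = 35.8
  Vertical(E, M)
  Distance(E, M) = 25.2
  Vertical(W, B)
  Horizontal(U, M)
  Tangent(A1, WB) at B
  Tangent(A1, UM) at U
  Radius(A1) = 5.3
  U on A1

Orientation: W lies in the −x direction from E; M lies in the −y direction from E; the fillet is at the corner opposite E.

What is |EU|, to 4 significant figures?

39.56

The virtual corner opposite E is at (-35.80, -25.20). A1 meets WB tangentially, so FB is at right angles to WB and tangency of A1 to UM means the radius FU is perpendicular to UM, with radius 5.3, so the center F sits 5.3 in from both sides at F = (-30.50, -19.90). That places the tangent points at B = (-35.80, -19.90) on WB and U = (-30.50, -25.20) on UM. Then |EU| = |U − E| = 39.56.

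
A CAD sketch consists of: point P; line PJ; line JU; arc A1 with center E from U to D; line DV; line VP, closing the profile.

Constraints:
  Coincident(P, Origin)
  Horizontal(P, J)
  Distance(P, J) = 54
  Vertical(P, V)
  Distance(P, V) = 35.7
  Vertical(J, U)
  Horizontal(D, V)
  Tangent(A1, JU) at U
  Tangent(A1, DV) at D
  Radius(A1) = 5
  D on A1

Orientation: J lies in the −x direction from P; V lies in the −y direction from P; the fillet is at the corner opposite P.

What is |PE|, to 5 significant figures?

57.823

PV is vertical with |PV| = 35.7 and V on the −y side, so V = (0.0000, -35.700). The virtual corner opposite P is at (-54.000, -35.700). Tangency of A1 to JU means the radius EU is perpendicular to JU and A1 meets DV tangentially, so ED is at right angles to DV, with radius 5.0, so the center E sits 5.0 in from both sides at E = (-49.000, -30.700). Then |PE| = |E − P| = 57.823.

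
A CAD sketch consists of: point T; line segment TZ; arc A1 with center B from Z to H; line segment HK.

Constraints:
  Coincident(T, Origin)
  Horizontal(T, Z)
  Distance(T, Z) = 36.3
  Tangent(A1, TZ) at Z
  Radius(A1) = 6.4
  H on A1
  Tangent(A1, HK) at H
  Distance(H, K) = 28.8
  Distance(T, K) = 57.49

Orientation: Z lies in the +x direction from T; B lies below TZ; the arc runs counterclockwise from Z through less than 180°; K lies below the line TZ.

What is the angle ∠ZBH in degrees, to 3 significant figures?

122°

Checks: T.y = 0.00, Z.y = 0.00 ✓; |BH| = 6.400 ✓; ∠(BH, HK) = 90.00° ✓; |HK| = 28.80 ✓; |TK| = 57.49 ✓.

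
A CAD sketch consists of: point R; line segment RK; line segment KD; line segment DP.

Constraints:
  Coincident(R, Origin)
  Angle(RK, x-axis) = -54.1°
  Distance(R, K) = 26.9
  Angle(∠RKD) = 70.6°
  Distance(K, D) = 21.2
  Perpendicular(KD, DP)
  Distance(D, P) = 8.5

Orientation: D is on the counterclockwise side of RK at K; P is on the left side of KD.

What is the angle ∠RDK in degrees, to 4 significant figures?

64.20°

R is at the origin; RK runs at -54.1° with length 26.9, so K = 26.9·(cos -54.1°, sin -54.1°) = (15.77, -21.79). ∠RKD = 70.6°, so KD runs at -54.1° + (180° − 70.6°) = 55.30° from the x-axis; with |KD| = 21.2, D = K + 21.2·(cos 55.30°, sin 55.30°) = (27.84, -4.361). Then cos ∠RDK = DR·DK / (|DR||DK|), giving 64.20°.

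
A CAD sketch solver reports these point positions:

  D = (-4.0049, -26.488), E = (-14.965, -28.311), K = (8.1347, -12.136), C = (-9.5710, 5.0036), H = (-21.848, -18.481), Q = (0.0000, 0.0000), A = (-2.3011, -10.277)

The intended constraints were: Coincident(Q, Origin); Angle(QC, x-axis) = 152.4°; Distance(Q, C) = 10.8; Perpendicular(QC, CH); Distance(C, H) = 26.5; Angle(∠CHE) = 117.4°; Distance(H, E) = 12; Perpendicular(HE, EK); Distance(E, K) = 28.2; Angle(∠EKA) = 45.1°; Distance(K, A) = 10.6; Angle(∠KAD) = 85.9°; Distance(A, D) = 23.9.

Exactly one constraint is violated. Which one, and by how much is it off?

Distance(A, D) = 23.9 — off by 7.60.

Q = (0.00, 0.00) ✓; QC at 152.4° ✓; |QC| = 10.80 ✓; ∠(QC, CH) = 90.00° ✓; |CH| = 26.50 ✓; ∠CHE = 117.4° ✓; |HE| = 12.00 ✓; ∠(HE, EK) = 90.00° ✓; |EK| = 28.20 ✓; ∠EKA = 45.10° ✓; |KA| = 10.60 ✓; ∠KAD = 85.90° ✓; |AD| = 16.30 ✗.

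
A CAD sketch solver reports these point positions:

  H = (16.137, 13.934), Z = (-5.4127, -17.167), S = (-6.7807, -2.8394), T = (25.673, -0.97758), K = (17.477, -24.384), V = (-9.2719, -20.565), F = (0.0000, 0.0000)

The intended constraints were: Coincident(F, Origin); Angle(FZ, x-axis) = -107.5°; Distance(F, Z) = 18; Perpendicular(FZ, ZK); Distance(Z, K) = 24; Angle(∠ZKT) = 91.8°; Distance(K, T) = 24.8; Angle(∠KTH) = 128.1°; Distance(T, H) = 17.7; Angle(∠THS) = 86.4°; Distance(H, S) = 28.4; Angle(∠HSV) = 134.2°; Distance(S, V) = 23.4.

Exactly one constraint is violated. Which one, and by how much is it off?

Distance(S, V) = 23.4 — off by 5.50.

F = (0.00, 0.00) ✓; FZ at -107.5° ✓; |FZ| = 18.00 ✓; ∠(FZ, ZK) = 90.00° ✓; |ZK| = 24.00 ✓; ∠ZKT = 91.80° ✓; |KT| = 24.80 ✓; ∠KTH = 128.1° ✓; |TH| = 17.70 ✓; ∠THS = 86.40° ✓; |HS| = 28.40 ✓; ∠HSV = 134.2° ✓; |SV| = 17.90 ✗.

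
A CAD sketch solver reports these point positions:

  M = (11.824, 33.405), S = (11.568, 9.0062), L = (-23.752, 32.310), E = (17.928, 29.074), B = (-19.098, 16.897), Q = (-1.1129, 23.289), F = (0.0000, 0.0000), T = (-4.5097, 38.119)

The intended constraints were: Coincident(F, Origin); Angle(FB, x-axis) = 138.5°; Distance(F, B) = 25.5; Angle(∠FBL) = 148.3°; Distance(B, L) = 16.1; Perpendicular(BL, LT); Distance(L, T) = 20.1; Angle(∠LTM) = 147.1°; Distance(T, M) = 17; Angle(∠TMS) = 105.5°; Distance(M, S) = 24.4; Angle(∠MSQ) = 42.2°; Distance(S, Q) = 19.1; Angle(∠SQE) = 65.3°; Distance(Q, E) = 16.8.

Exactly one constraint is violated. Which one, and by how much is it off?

Distance(Q, E) = 16.8 — off by 3.10.

F = (0.00, 0.00) ✓; FB at 138.5° ✓; |FB| = 25.50 ✓; ∠FBL = 148.3° ✓; |BL| = 16.10 ✓; ∠(BL, LT) = 90.00° ✓; |LT| = 20.10 ✓; ∠LTM = 147.1° ✓; |TM| = 17.00 ✓; ∠TMS = 105.5° ✓; |MS| = 24.40 ✓; ∠MSQ = 42.20° ✓; |SQ| = 19.10 ✓; ∠SQE = 65.30° ✓; |QE| = 19.90 ✗.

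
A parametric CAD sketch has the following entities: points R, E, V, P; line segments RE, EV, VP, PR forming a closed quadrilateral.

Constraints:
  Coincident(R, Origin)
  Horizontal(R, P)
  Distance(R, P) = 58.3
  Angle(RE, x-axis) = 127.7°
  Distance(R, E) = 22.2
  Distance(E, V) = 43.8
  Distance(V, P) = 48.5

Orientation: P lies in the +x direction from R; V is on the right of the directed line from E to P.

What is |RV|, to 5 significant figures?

21.601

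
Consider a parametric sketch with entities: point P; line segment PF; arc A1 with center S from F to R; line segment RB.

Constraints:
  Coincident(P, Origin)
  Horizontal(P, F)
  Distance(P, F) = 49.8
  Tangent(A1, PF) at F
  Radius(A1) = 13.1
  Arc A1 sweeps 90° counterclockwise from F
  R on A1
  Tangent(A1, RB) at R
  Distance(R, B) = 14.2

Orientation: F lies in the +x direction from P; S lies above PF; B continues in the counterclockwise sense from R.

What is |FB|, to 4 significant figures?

30.28

On A1, F sits at bearing -90° from S; a 90° counterclockwise sweep puts R at bearing 0°, so R = S + 13.1·(cos 0°, sin 0°) = (62.90, 13.10). The tangent condition forces SR to be normal to RB, so RB runs along (−sin 0°, cos 0°); with |RB| = 14.2, B = (62.90, 27.30). Then |FB| = |B − F| = 30.28.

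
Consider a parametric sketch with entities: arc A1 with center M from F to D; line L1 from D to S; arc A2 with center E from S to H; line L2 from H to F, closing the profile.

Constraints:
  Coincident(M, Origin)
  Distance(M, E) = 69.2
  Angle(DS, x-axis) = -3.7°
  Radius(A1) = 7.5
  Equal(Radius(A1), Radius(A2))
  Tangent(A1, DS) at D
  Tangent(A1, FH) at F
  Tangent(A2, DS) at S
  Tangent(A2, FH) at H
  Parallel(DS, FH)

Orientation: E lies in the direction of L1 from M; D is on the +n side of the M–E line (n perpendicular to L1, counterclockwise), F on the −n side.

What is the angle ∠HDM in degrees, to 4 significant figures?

77.77°

Tangency of A1 to both parallel lines with radius 7.5 puts D and F at M ± 7.5·n: D = (0.4840, 7.484), F = (-0.4840, -7.484). Equal radii place S and H the same way about E: S = E + 7.5·n = (69.54, 3.019), H = E − 7.5·n = (68.57, -11.95). Then cos ∠HDM = DH·DM / (|DH||DM|), giving 77.77°.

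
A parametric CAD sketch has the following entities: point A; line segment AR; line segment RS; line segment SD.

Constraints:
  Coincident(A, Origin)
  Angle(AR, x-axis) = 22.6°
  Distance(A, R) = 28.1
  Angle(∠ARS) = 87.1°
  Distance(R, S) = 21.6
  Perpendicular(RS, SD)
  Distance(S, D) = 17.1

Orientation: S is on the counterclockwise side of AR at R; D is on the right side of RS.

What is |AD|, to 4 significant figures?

49.47

A is at the origin; AR runs at 22.6° with length 28.1, so R = 28.1·(cos 22.6°, sin 22.6°) = (25.94, 10.80). ∠ARS = 87.1°, so RS runs at 22.6° + (180° − 87.1°) = 115.5° from the x-axis; with |RS| = 21.6, S = R + 21.6·(cos 115.5°, sin 115.5°) = (16.64, 30.29). RS is perpendicular to SD; with |SD| = 17.1 on the right of RS, D = S + 17.1·(0.9026, 0.4305) = (32.08, 37.66). Then |AD| = |D − A| = 49.47.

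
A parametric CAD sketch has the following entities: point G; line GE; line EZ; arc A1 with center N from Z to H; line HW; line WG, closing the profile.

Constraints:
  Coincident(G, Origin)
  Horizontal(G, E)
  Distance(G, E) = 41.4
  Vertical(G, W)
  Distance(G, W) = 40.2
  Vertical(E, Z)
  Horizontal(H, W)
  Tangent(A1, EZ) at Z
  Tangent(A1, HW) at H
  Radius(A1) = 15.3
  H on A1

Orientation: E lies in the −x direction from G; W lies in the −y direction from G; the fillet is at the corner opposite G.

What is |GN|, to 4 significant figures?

36.07

G is at the origin; GE is horizontal with |GE| = 41.4 and E on the −x side, so E = (-41.40, 0.000). G and W share the same x with |GW| = 40.2 and W on the −y side, so W = (0.000, -40.20). The virtual corner opposite G is at (-41.40, -40.20). A1 meets EZ tangentially, so NZ is at right angles to EZ and A1 meets HW tangentially, so NH is at right angles to HW, with radius 15.3, so the center N sits 15.3 in from both sides at N = (-26.10, -24.90). Then |GN| = |N − G| = 36.07.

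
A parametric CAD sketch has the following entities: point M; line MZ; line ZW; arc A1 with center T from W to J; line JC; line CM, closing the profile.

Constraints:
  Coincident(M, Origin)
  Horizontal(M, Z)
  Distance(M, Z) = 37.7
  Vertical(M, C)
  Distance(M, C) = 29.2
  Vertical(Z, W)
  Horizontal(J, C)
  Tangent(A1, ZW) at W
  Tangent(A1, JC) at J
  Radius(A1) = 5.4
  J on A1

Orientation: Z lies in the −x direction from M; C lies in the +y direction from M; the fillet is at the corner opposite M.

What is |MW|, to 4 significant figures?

44.58

The virtual corner opposite M is at (-37.70, 29.20). The tangent condition forces TW to be normal to ZW and the tangent condition forces TJ to be normal to JC, with radius 5.4, so the center T sits 5.4 in from both sides at T = (-32.30, 23.80). That places the tangent points at W = (-37.70, 23.80) on ZW and J = (-32.30, 29.20) on JC. Then |MW| = |W − M| = 44.58.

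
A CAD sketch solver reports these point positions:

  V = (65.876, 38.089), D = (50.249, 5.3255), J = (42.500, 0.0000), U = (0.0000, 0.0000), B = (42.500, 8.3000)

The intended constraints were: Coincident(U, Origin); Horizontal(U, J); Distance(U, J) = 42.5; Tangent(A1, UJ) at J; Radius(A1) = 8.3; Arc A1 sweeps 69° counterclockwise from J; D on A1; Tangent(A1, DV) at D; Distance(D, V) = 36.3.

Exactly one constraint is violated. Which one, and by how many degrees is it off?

Tangent(A1, DV) at D — off by 4.50°.

U = (0.00, 0.00) ✓; U.y = 0.00, J.y = 0.00 ✓; |UJ| = 42.50 ✓; ∠(BJ, JU) = 90.00° ✓; |BJ| = 8.300 ✓; bearing(B→D) − bearing(B→J) = 69.00° ✓; |BD| = 8.300 ✓; ∠(BD, DV) = 94.50° ✗; |DV| = 36.30 ✓.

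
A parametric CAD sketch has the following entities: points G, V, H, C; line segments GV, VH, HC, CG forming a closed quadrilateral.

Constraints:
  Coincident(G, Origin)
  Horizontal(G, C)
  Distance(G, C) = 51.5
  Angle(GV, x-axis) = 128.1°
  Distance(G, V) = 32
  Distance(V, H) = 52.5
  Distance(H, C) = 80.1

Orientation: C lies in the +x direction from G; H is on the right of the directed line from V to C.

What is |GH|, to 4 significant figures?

36.15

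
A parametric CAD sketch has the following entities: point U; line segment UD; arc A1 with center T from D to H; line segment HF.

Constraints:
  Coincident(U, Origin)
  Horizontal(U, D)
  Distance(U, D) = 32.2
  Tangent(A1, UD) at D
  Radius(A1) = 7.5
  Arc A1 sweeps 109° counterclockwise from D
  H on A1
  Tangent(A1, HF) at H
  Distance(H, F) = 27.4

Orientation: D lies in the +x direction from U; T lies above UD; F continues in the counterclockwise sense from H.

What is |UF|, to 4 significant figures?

46.98

U is at the origin; UD is horizontal with |UD| = 32.2 and D on the +x side, so D = (32.20, 0.000). The tangent condition forces TD to be normal to UD, so T = D + (0, 7.5) = (32.20, 7.500). On A1, D sits at bearing -90° from T; a 109° counterclockwise sweep puts H at bearing 19°, so H = T + 7.5·(cos 19°, sin 19°) = (39.29, 9.942). Since A1 is tangent to HF there, TH ⟂ HF, so HF runs along (−sin 19°, cos 19°); with |HF| = 27.4, F = (30.37, 35.85). Then |UF| = |F − U| = 46.98.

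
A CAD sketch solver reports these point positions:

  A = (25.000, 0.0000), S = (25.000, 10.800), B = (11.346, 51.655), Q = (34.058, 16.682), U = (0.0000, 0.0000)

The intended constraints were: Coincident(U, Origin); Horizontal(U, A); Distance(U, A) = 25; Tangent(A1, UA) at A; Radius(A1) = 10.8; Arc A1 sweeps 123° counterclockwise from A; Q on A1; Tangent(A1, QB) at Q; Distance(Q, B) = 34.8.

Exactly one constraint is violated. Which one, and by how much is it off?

Distance(Q, B) = 34.8 — off by 6.90.

U = (0.00, 0.00) ✓; U.y = 0.00, A.y = 0.00 ✓; |UA| = 25.00 ✓; ∠(SA, AU) = 90.00° ✓; |SA| = 10.80 ✓; bearing(S→Q) − bearing(S→A) = 123.0° ✓; |SQ| = 10.80 ✓; ∠(SQ, QB) = 90.00° ✓; |QB| = 41.70 ✗.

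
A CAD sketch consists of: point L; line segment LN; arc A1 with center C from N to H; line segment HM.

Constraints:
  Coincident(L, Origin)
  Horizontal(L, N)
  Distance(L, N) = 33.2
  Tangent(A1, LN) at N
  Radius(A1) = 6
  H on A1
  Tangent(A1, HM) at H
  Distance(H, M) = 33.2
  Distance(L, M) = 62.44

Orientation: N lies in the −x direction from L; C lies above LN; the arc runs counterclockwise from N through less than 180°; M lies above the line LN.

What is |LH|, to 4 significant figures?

30.76

L is at the origin; L and N share the same y with |LN| = 33.2 and N on the −x side, so N = (-33.20, 0.000). The tangent condition forces CN to be normal to LN, so C = N + (0, 6) = (-33.20, 6.000). Since CH ⟂ HM (tangency), |CM| = √(6.0² + 33.2²) = 33.74 regardless of where H sits on A1. So M lies on both circle(L, 62.44) and circle(C, 33.74); the above-LN intersection is M = (-52.65, 33.57). H is the foot of the tangent from M: H = (-28.99, 10.28).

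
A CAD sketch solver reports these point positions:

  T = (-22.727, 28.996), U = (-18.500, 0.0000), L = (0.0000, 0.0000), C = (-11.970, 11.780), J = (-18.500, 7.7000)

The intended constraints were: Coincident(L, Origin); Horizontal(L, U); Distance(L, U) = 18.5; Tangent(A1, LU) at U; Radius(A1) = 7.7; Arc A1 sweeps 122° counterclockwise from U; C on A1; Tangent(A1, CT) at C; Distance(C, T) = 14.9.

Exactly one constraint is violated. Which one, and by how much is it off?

Distance(C, T) = 14.9 — off by 5.40.

L = (0.00, 0.00) ✓; L.y = 0.00, U.y = 0.00 ✓; |LU| = 18.50 ✓; ∠(JU, UL) = 90.00° ✓; |JU| = 7.700 ✓; bearing(J→C) − bearing(J→U) = 122.0° ✓; |JC| = 7.700 ✓; ∠(JC, CT) = 90.00° ✓; |CT| = 20.30 ✗.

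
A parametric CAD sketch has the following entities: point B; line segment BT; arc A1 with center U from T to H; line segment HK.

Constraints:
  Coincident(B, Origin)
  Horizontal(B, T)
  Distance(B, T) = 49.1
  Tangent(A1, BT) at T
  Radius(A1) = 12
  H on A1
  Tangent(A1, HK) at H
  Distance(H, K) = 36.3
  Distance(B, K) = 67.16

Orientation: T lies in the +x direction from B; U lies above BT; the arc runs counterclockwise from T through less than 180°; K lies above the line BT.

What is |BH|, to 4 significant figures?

62.37

Checks: B.y = 0.00, T.y = 0.00 ✓; |UH| = 12.00 ✓; ∠(UH, HK) = 90.00° ✓; |HK| = 36.30 ✓; |BK| = 67.16 ✓.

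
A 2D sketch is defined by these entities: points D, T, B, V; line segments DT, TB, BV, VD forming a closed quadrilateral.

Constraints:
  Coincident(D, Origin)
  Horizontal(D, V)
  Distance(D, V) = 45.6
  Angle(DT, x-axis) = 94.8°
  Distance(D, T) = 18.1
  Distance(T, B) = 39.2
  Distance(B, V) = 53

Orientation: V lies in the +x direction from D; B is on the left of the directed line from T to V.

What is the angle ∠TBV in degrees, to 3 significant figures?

64.3°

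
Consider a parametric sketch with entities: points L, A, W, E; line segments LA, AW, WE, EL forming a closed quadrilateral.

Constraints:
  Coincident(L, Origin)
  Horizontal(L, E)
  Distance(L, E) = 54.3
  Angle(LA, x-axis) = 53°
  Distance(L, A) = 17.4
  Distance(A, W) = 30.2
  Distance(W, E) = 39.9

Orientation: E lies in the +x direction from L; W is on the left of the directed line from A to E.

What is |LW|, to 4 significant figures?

47.37

Checks: |AW| = 30.20 ✓; |WE| = 39.90 ✓.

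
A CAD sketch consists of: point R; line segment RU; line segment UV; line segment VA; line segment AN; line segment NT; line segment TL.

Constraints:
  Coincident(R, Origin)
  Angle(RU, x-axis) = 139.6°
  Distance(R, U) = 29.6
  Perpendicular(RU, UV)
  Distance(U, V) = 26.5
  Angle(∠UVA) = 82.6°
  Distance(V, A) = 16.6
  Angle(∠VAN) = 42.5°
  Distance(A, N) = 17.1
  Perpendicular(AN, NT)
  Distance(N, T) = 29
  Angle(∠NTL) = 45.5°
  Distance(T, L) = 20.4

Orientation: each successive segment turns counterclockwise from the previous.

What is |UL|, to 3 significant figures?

35.4

The perpendicularity gives NT at right angles to AN, so NT runs at -166°; with |NT| = 29.0, T = (-58.2, -0.743). ∠NTL = 45.5° gives TL at -31.0° from the x-axis; with |TL| = 20.4, L = (-40.7, -11.2). Then |UL| = |L − U| = 35.4.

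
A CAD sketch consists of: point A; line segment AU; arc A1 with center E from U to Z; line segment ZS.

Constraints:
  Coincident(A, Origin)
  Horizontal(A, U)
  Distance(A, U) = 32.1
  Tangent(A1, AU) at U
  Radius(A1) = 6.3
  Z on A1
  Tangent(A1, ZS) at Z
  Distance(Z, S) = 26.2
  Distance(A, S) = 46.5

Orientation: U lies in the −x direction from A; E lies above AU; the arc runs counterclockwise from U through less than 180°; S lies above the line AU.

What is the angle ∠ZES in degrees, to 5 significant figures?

76.479°

A is at the origin; AU is horizontal with |AU| = 32.1 and U on the −x side, so U = (-32.100, 0.0000). The tangent condition forces EU to be normal to AU, so E = U + (0, 6.3) = (-32.100, 6.3000). Since EZ ⟂ ZS (tangency), |ES| = √(6.3² + 26.2²) = 26.947 regardless of where Z sits on A1. So S lies on both circle(A, 46.5) and circle(E, 26.947); the above-AU intersection is S = (-32.513, 33.244). Z is the foot of the tangent from S: Z = (-25.998, 7.8667).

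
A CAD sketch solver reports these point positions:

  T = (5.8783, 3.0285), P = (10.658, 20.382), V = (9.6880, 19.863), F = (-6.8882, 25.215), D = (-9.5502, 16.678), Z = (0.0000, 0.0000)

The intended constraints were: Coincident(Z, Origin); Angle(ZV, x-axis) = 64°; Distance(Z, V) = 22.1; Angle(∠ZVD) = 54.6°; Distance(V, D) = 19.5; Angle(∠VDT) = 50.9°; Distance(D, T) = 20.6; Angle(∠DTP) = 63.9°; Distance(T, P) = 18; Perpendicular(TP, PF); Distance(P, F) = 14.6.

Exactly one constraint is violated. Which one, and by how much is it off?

Distance(P, F) = 14.6 — off by 3.60.

Z = (0.00, 0.00) ✓; ZV at 64.00° ✓; |ZV| = 22.10 ✓; ∠ZVD = 54.60° ✓; |VD| = 19.50 ✓; ∠VDT = 50.90° ✓; |DT| = 20.60 ✓; ∠DTP = 63.90° ✓; |TP| = 18.00 ✓; ∠(TP, PF) = 90.00° ✓; |PF| = 18.20 ✗.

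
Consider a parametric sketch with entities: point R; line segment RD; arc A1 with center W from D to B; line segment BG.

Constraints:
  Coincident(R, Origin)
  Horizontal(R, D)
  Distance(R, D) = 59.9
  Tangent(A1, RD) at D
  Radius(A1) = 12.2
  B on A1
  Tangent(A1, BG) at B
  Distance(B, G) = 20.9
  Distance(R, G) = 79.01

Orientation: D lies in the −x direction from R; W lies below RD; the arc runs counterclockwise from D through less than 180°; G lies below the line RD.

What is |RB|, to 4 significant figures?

73.17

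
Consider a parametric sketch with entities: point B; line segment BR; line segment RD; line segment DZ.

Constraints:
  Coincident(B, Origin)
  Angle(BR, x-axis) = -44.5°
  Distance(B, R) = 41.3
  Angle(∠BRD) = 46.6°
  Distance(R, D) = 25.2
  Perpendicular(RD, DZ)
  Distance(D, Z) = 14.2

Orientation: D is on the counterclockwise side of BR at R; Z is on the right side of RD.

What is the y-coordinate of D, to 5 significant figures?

-3.7522

B is at the origin; BR runs at -44.5° with length 41.3, so R = 41.3·(cos -44.5°, sin -44.5°) = (29.457, -28.948). ∠BRD = 46.6°, so RD runs at -44.5° + (180° − 46.6°) = 88.900° from the x-axis; with |RD| = 25.2, D = R + 25.2·(cos 88.900°, sin 88.900°) = (29.941, -3.7522). So D.y = -3.7522.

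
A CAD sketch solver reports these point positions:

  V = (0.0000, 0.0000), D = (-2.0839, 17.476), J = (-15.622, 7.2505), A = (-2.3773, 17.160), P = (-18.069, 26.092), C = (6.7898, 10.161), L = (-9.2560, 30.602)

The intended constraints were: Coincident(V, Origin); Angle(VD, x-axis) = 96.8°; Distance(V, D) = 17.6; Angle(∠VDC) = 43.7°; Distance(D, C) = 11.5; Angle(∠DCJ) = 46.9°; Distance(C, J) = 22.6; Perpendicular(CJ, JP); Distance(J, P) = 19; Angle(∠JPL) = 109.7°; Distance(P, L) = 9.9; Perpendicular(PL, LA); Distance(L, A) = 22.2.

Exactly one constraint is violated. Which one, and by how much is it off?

Distance(L, A) = 22.2 — off by 7.10.

V = (0.00, 0.00) ✓; VD at 96.80° ✓; |VD| = 17.60 ✓; ∠VDC = 43.70° ✓; |DC| = 11.50 ✓; ∠DCJ = 46.90° ✓; |CJ| = 22.60 ✓; ∠(CJ, JP) = 90.00° ✓; |JP| = 19.00 ✓; ∠JPL = 109.7° ✓; |PL| = 9.900 ✓; ∠(PL, LA) = 90.00° ✓; |LA| = 15.10 ✗.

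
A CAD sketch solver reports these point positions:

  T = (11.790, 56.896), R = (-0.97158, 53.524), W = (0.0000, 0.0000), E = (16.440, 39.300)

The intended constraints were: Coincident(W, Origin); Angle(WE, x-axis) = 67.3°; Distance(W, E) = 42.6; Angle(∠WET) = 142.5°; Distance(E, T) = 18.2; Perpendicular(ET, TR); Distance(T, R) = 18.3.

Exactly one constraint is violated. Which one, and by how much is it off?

Distance(T, R) = 18.3 — off by 5.10.

W = (0.00, 0.00) ✓; WE at 67.30° ✓; |WE| = 42.60 ✓; ∠WET = 142.5° ✓; |ET| = 18.20 ✓; ∠(ET, TR) = 90.00° ✓; |TR| = 13.20 ✗.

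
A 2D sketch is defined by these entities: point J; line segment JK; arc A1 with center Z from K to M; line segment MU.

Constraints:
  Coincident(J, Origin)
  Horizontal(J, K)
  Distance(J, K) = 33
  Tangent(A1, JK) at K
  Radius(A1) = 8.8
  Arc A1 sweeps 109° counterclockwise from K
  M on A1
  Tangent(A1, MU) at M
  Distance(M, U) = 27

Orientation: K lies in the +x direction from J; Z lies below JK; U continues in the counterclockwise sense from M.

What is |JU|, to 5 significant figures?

50.036

On A1, K sits at bearing 90° from Z; a 109° counterclockwise sweep puts M at bearing 199°, so M = Z + 8.8·(cos 199°, sin 199°) = (24.679, -11.665). The tangent condition forces ZM to be normal to MU, so MU runs along (−sin 199°, cos 199°); with |MU| = 27.0, U = (33.470, -37.194). Then |JU| = |U − J| = 50.036.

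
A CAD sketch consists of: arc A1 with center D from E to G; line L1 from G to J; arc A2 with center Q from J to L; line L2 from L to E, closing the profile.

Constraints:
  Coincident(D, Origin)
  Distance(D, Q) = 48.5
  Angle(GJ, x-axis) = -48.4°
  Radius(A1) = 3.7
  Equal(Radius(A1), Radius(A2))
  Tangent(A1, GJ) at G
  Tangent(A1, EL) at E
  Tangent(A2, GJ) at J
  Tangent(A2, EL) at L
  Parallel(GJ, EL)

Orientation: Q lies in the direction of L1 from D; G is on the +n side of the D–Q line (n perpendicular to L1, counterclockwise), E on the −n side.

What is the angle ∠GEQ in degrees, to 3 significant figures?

85.6°

D is at the origin and Q lies 48.5 along u from D, so Q = 48.5·u = (32.2, -36.3). Tangency of A1 to both parallel lines with radius 3.7 puts G and E at D ± 3.7·n: G = (2.77, 2.46), E = (-2.77, -2.46). Then cos ∠GEQ = EG·EQ / (|EG||EQ|), giving 85.6°.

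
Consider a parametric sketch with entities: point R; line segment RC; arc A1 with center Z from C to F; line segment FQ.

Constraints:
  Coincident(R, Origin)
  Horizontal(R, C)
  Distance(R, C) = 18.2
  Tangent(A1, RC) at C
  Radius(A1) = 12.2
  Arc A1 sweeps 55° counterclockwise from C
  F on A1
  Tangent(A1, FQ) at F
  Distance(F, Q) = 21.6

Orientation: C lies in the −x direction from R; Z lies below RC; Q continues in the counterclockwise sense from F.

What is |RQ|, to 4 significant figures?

46.60

R is at the origin; RC is horizontal with |RC| = 18.2 and C on the −x side, so C = (-18.20, 0.000). Tangency of A1 to RC means the radius ZC is perpendicular to RC, so Z = C + (0, -12.2) = (-18.20, -12.20). On A1, C sits at bearing 90° from Z; a 55° counterclockwise sweep puts F at bearing 145°, so F = Z + 12.2·(cos 145°, sin 145°) = (-28.19, -5.202). A1 meets FQ tangentially, so ZF is at right angles to FQ, so FQ runs along (−sin 145°, cos 145°); with |FQ| = 21.6, Q = (-40.58, -22.90). Then |RQ| = |Q − R| = 46.60.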